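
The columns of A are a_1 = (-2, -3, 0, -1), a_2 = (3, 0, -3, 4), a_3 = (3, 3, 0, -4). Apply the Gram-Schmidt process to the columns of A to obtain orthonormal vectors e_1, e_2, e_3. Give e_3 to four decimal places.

e_3 = (0.5551, -0.1311, -0.4009, -0.7170)

a_1 = (-2, -3, 0, -1); ‖a_1‖ = 3.7417, so e_1 = (-0.5345, -0.8018, 0.0000, -0.2673).
e_1·a_2 = (-0.5345)·3 + (-0.8018)·0 + 0.0000·(-3) + (-0.2673)·4 = -2.6726.
u_2 = a_2 + 2.6726·e_1 = (1.5714, -2.1429, -3.0000, 3.2857).
‖u_2‖ = 5.1824, so e_2 = (0.3032, -0.4135, -0.5789, 0.6340).
e_1·a_3 = (-0.5345)·3 + (-0.8018)·3 + 0.0000·0 + (-0.2673)·(-4) = -2.9399; e_2·a_3 = 0.3032·3 + (-0.4135)·3 + (-0.5789)·0 + 0.6340·(-4) = -2.8669.
u_3 = a_3 + 2.9399·e_1 + 2.8669·e_2 = (2.2979, -0.5426, -1.6596, -2.9681).
‖u_3‖ = 4.1398, so e_3 = (0.5551, -0.1311, -0.4009, -0.7170).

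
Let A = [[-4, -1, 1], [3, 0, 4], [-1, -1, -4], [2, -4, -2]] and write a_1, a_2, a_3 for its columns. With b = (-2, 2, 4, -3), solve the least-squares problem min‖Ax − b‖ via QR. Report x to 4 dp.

x = (0.3402, 0.8839, -0.4444)

q_1 = a_1/‖a_1‖ = (-4, 3, -1, 2)/5.4772 = (-0.7303, 0.5477, -0.1826, 0.3651).
r_{12} = q_1·a_2 = -0.5477.
u_2 = a_2 + 0.5477·q_1 = (-1.4000, 0.3000, -1.1000, -3.8000).
‖u_2‖ = 4.2071, so q_2 = (-0.3328, 0.0713, -0.2615, -0.9032).
r_{13} = q_1·a_3 = 1.4606; r_{23} = q_2·a_3 = 2.8048.
u_3 = a_3 − 1.4606·q_1 − 2.8048·q_2 = (3.0000, 3.0000, -3.0000, 0.0000).
‖u_3‖ = 5.1962, so q_3 = (0.5774, 0.5774, -0.5774, 0.0000).
Qᵀb = (0.7303, 2.4720, -2.3094).
Back-substitute: x_3 = -2.3094/5.1962 = -0.4444.
x_2 = (2.4720 − 2.8048·(-0.4444))/4.2071 = 0.8839.
x_1 = (0.7303 + 0.5477·0.8839 − 1.4606·(-0.4444))/5.4772 = 0.3402.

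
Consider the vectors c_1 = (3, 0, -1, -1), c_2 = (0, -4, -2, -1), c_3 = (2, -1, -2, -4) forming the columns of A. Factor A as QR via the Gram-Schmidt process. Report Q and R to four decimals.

Q = [[0.9045, -0.1821, -0.3222], [0.0000, -0.8904, 0.2558], [-0.3015, -0.3845, -0.0569], [-0.3015, -0.1619, -0.9097]], R = [[3.3166, 0.9045, 3.6181], [0.0000, 4.4924, 1.9427], [0.0000, 0.0000, 2.8522]]

c_1 = (3, 0, -1, -1); ‖c_1‖ = 3.3166, so e_1 = (0.9045, 0.0000, -0.3015, -0.3015).
e_1·c_2 = 0.9045·0 + 0.0000·(-4) + (-0.3015)·(-2) + (-0.3015)·(-1) = 0.9045.
u_2 = c_2 − 0.9045·e_1 = (-0.8182, -4.0000, -1.7273, -0.7273).
‖u_2‖ = 4.4924, so e_2 = (-0.1821, -0.8904, -0.3845, -0.1619).
e_1·c_3 = 0.9045·2 + 0.0000·(-1) + (-0.3015)·(-2) + (-0.3015)·(-4) = 3.6181; e_2·c_3 = (-0.1821)·2 + (-0.8904)·(-1) + (-0.3845)·(-2) + (-0.1619)·(-4) = 1.9427.
u_3 = c_3 − 3.6181·e_1 − 1.9427·e_2 = (-0.9189, 0.7297, -0.1622, -2.5946).
‖u_3‖ = 2.8522, so e_3 = (-0.3222, 0.2558, -0.0569, -0.9097).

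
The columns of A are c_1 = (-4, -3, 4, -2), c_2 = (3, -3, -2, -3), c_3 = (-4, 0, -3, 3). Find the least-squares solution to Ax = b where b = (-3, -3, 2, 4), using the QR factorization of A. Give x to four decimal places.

x = (0.4628, -0.2189, 0.4601)

c_1 = (-4, -3, 4, -2); ‖c_1‖ = 6.7082, so q_1 = (-0.5963, -0.4472, 0.5963, -0.2981).
q_1·c_2 = (-0.5963)·3 + (-0.4472)·(-3) + 0.5963·(-2) + (-0.2981)·(-3) = -0.7454.
u_2 = c_2 + 0.7454·q_1 = (2.5556, -3.3333, -1.5556, -3.2222).
‖u_2‖ = 5.5176, so q_2 = (0.4632, -0.6041, -0.2819, -0.5840).
q_1·c_3 = (-0.5963)·(-4) + (-0.4472)·0 + 0.5963·(-3) + (-0.2981)·3 = -0.2981; q_2·c_3 = 0.4632·(-4) + (-0.6041)·0 + (-0.2819)·(-3) + (-0.5840)·3 = -2.7588.
u_3 = c_3 + 0.2981·q_1 + 2.7588·q_2 = (-2.9000, -1.8000, -3.6000, 1.3000).
‖u_3‖ = 5.1284, so q_3 = (-0.5655, -0.3510, -0.7020, 0.2535).
Qᵀb = (3.1305, -2.4769, 2.3594).
Back-substitute: x_3 = 2.3594/5.1284 = 0.4601.
x_2 = (-2.4769 + 2.7588·0.4601)/5.5176 = -0.2189.
x_1 = (3.1305 + 0.7454·(-0.2189) + 0.2981·0.4601)/6.7082 = 0.4628.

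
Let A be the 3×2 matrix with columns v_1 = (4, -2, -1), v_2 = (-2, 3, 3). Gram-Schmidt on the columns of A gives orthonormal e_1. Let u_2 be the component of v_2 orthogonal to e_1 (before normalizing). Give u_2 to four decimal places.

u_2 = (1.2381, 1.3810, 2.1905)

e_1 = v_1/‖v_1‖ = (4, -2, -1)/4.5826 = (0.8729, -0.4364, -0.2182).
r_{12} = e_1·v_2 = -3.7097.
u_2 = v_2 + 3.7097·e_1 = (1.2381, 1.3810, 2.1905).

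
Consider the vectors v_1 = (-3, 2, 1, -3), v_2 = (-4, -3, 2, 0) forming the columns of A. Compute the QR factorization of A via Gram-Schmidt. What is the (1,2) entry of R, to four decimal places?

v_1 = (-3, 2, 1, -3); ‖v_1‖ = 4.7958, so q_1 = (-0.6255, 0.4170, 0.2085, -0.6255).
r_{12} = q_1·v_2 = 1.6681.

r_{12} = 1.6681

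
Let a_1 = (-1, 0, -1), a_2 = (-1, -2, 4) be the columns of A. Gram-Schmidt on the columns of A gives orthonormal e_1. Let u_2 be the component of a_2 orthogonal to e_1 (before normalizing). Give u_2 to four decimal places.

a_1 = (-1, 0, -1); ‖a_1‖ = 1.4142, so e_1 = (-0.7071, 0.0000, -0.7071).
e_1·a_2 = (-0.7071)·(-1) + 0.0000·(-2) + (-0.7071)·4 = -2.1213.
u_2 = a_2 + 2.1213·e_1 = (-2.5000, -2.0000, 2.5000).

u_2 = (-2.5000, -2.0000, 2.5000)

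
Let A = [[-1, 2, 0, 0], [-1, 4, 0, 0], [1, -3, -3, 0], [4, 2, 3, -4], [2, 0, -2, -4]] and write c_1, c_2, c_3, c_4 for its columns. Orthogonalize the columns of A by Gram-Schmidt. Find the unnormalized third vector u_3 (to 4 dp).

u_3 = (-0.6860, -1.6095, -1.8522, 1.1266, -2.4749)

c_1 = (-1, -1, 1, 4, 2); ‖c_1‖ = 4.7958, so e_1 = (-0.2085, -0.2085, 0.2085, 0.8341, 0.4170).
e_1·c_2 = (-0.2085)·2 + (-0.2085)·4 + 0.2085·(-3) + 0.8341·2 + 0.4170·0 = -0.2085.
u_2 = c_2 + 0.2085·e_1 = (1.9565, 3.9565, -2.9565, 2.1739, 0.0870).
‖u_2‖ = 5.7408, so e_2 = (0.3408, 0.6892, -0.5150, 0.3787, 0.0151).
e_1·c_3 = (-0.2085)·0 + (-0.2085)·0 + 0.2085·(-3) + 0.8341·3 + 0.4170·(-2) = 1.0426; e_2·c_3 = 0.3408·0 + 0.6892·0 + (-0.5150)·(-3) + 0.3787·3 + 0.0151·(-2) = 2.6508.
u_3 = c_3 − 1.0426·e_1 − 2.6508·e_2 = (-0.6860, -1.6095, -1.8522, 1.1266, -2.4749).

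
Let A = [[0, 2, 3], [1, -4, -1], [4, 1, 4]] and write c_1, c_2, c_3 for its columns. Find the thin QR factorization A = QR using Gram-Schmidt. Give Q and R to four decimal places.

Q = [[0.0000, 0.4364, 0.8997], [0.2425, -0.8729, 0.4234], [0.9701, 0.2182, -0.1059]], R = [[4.1231, 0.0000, 3.6380], [0.0000, 4.5826, 3.0551], [0.0000, 0.0000, 1.8524]]

c_1 = (0, 1, 4); ‖c_1‖ = 4.1231, so q_1 = (0.0000, 0.2425, 0.9701).
q_1·c_2 = 0.0000·2 + 0.2425·(-4) + 0.9701·1 = 0.0000.
u_2 = c_2 + 0.0000·q_1 = (2.0000, -4.0000, 1.0000).
‖u_2‖ = 4.5826, so q_2 = (0.4364, -0.8729, 0.2182).
q_1·c_3 = 0.0000·3 + 0.2425·(-1) + 0.9701·4 = 3.6380; q_2·c_3 = 0.4364·3 + (-0.8729)·(-1) + 0.2182·4 = 3.0551.
u_3 = c_3 − 3.6380·q_1 − 3.0551·q_2 = (1.6667, 0.7843, -0.1961).
‖u_3‖ = 1.8524, so q_3 = (0.8997, 0.4234, -0.1059).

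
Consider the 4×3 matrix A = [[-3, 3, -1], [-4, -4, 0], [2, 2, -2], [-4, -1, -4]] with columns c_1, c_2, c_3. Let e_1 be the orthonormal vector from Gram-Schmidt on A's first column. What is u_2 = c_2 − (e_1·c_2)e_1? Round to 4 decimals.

u_2 = (4.0000, -2.6667, 1.3333, 0.3333)

e_1 = c_1/‖c_1‖ = (-3, -4, 2, -4)/6.7082 = (-0.4472, -0.5963, 0.2981, -0.5963).
r_{12} = e_1·c_2 = 2.2361.
u_2 = c_2 − 2.2361·e_1 = (4.0000, -2.6667, 1.3333, 0.3333).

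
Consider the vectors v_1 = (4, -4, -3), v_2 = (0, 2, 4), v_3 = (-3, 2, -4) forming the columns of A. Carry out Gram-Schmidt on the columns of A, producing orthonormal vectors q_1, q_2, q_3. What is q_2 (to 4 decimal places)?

q_1 = v_1/‖v_1‖ = (4, -4, -3)/6.4031 = (0.6247, -0.6247, -0.4685).
r_{12} = q_1·v_2 = -3.1235.
u_2 = v_2 + 3.1235·q_1 = (1.9512, 0.0488, 2.5366).
‖u_2‖ = 3.2006, so q_2 = (0.6096, 0.0152, 0.7925).

q_2 = (0.6096, 0.0152, 0.7925)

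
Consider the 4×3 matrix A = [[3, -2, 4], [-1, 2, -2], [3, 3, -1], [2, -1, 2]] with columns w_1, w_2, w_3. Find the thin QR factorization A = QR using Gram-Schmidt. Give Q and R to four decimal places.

q_1 = w_1/‖w_1‖ = (3, -1, 3, 2)/4.7958 = (0.6255, -0.2085, 0.6255, 0.4170).
r_{12} = q_1·w_2 = -0.2085.
u_2 = w_2 + 0.2085·q_1 = (-1.8696, 1.9565, 3.1304, -0.9130).
‖u_2‖ = 4.2375, so q_2 = (-0.4412, 0.4617, 0.7387, -0.2155).
r_{13} = q_1·w_3 = 3.1277; r_{23} = q_2·w_3 = -3.8579.
u_3 = w_3 − 3.1277·q_1 + 3.8579·q_2 = (0.3414, 0.4334, -0.1065, -0.1356).
‖u_3‖ = 0.5780, so q_3 = (0.5906, 0.7498, -0.1843, -0.2346).

Q = [[0.6255, -0.4412, 0.5906], [-0.2085, 0.4617, 0.7498], [0.6255, 0.7387, -0.1843], [0.4170, -0.2155, -0.2346]], R = [[4.7958, -0.2085, 3.1277], [0.0000, 4.2375, -3.8579], [0.0000, 0.0000, 0.5780]]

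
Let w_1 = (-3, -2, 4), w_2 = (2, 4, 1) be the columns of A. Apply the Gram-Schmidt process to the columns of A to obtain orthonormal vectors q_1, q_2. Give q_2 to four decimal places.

w_1 = (-3, -2, 4); ‖w_1‖ = 5.3852, so q_1 = (-0.5571, -0.3714, 0.7428).
q_1·w_2 = (-0.5571)·2 + (-0.3714)·4 + 0.7428·1 = -1.8570.
u_2 = w_2 + 1.8570·q_1 = (0.9655, 3.3103, 2.3793).
‖u_2‖ = 4.1895, so q_2 = (0.2305, 0.7902, 0.5679).

q_2 = (0.2305, 0.7902, 0.5679)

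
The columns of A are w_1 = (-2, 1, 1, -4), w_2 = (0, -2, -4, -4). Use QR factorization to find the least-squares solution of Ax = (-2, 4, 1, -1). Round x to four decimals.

w_1 = (-2, 1, 1, -4); ‖w_1‖ = 4.6904, so q_1 = (-0.4264, 0.2132, 0.2132, -0.8528).
q_1·w_2 = (-0.4264)·0 + 0.2132·(-2) + 0.2132·(-4) + (-0.8528)·(-4) = 2.1320.
u_2 = w_2 − 2.1320·q_1 = (0.9091, -2.4545, -4.4545, -2.1818).
‖u_2‖ = 5.6084, so q_2 = (0.1621, -0.4377, -0.7943, -0.3890).
Qᵀb = (2.7716, -2.4800).
Back-substitute: x_2 = -2.4800/5.6084 = -0.4422.
x_1 = (2.7716 − 2.1320·(-0.4422))/4.6904 = 0.7919.

x = (0.7919, -0.4422)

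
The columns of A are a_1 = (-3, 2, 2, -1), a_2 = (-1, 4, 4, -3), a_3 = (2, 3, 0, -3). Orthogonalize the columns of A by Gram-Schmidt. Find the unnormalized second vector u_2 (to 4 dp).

a_1 = (-3, 2, 2, -1); ‖a_1‖ = 4.2426, so q_1 = (-0.7071, 0.4714, 0.4714, -0.2357).
q_1·a_2 = (-0.7071)·(-1) + 0.4714·4 + 0.4714·4 + (-0.2357)·(-3) = 5.1854.
u_2 = a_2 − 5.1854·q_1 = (2.6667, 1.5556, 1.5556, -1.7778).

u_2 = (2.6667, 1.5556, 1.5556, -1.7778)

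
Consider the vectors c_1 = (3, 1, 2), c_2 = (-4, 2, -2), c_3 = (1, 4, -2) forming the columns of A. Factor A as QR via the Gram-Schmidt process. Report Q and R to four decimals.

c_1 = (3, 1, 2); ‖c_1‖ = 3.7417, so q_1 = (0.8018, 0.2673, 0.5345).
q_1·c_2 = 0.8018·(-4) + 0.2673·2 + 0.5345·(-2) = -3.7417.
u_2 = c_2 + 3.7417·q_1 = (-1.0000, 3.0000, 0.0000).
‖u_2‖ = 3.1623, so q_2 = (-0.3162, 0.9487, 0.0000).
q_1·c_3 = 0.8018·1 + 0.2673·4 + 0.5345·(-2) = 0.8018; q_2·c_3 = (-0.3162)·1 + 0.9487·4 + 0.0000·(-2) = 3.4785.
u_3 = c_3 − 0.8018·q_1 − 3.4785·q_2 = (1.4571, 0.4857, -2.4286).
‖u_3‖ = 2.8735, so q_3 = (0.5071, 0.1690, -0.8452).

Q = [[0.8018, -0.3162, 0.5071], [0.2673, 0.9487, 0.1690], [0.5345, 0.0000, -0.8452]], R = [[3.7417, -3.7417, 0.8018], [0.0000, 3.1623, 3.4785], [0.0000, 0.0000, 2.8735]]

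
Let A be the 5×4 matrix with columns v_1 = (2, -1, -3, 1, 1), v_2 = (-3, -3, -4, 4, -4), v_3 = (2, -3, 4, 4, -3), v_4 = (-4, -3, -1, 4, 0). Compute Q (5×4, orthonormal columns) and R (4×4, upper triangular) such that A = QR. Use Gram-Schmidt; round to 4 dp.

Q = [[0.5000, -0.5284, 0.5287, -0.4359], [-0.2500, -0.3122, -0.3691, -0.2947], [-0.7500, -0.2962, 0.5629, 0.1797], [0.2500, 0.4404, 0.4724, 0.3740], [0.2500, -0.5845, -0.2103, 0.7423]], R = [[4.0000, 2.2500, -1.0000, 0.5000], [0.0000, 7.8062, 2.2098, 5.1081], [0.0000, 0.0000, 6.9366, 0.3189], [0.0000, 0.0000, 0.0000, 3.9441]]

v_1 = (2, -1, -3, 1, 1); ‖v_1‖ = 4.0000, so q_1 = (0.5000, -0.2500, -0.7500, 0.2500, 0.2500).
q_1·v_2 = 0.5000·(-3) + (-0.2500)·(-3) + (-0.7500)·(-4) + 0.2500·4 + 0.2500·(-4) = 2.2500.
u_2 = v_2 − 2.2500·q_1 = (-4.1250, -2.4375, -2.3125, 3.4375, -4.5625).
‖u_2‖ = 7.8062, so q_2 = (-0.5284, -0.3122, -0.2962, 0.4404, -0.5845).
q_1·v_3 = 0.5000·2 + (-0.2500)·(-3) + (-0.7500)·4 + 0.2500·4 + 0.2500·(-3) = -1.0000; q_2·v_3 = (-0.5284)·2 + (-0.3122)·(-3) + (-0.2962)·4 + 0.4404·4 + (-0.5845)·(-3) = 2.2098.
u_3 = v_3 + 1.0000·q_1 − 2.2098·q_2 = (3.6677, -2.5600, 3.9046, 3.2769, -1.4585).
‖u_3‖ = 6.9366, so q_3 = (0.5287, -0.3691, 0.5629, 0.4724, -0.2103).
q_1·v_4 = 0.5000·(-4) + (-0.2500)·(-3) + (-0.7500)·(-1) + 0.2500·4 + 0.2500·0 = 0.5000; q_2·v_4 = (-0.5284)·(-4) + (-0.3122)·(-3) + (-0.2962)·(-1) + 0.4404·4 + (-0.5845)·0 = 5.1081; q_3·v_4 = 0.5287·(-4) + (-0.3691)·(-3) + 0.5629·(-1) + 0.4724·4 + (-0.2103)·0 = 0.3189.
u_4 = v_4 − 0.5000·q_1 − 5.1081·q_2 − 0.3189·q_3 = (-1.7194, -1.1623, 0.7087, 1.4750, 2.9276).
‖u_4‖ = 3.9441, so q_4 = (-0.4359, -0.2947, 0.1797, 0.3740, 0.7423).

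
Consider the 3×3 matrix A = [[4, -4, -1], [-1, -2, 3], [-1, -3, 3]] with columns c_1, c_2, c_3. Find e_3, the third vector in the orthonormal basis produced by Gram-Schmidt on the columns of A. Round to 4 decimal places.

e_3 = (0.0499, 0.7990, -0.5993)

e_1 = c_1/‖c_1‖ = (4, -1, -1)/4.2426 = (0.9428, -0.2357, -0.2357).
r_{12} = e_1·c_2 = -2.5927.
u_2 = c_2 + 2.5927·e_1 = (-1.5556, -2.6111, -3.6111).
‖u_2‖ = 4.7199, so e_2 = (-0.3296, -0.5532, -0.7651).
r_{13} = e_1·c_3 = -2.3570; r_{23} = e_2·c_3 = -3.6253.
u_3 = c_3 + 2.3570·e_1 + 3.6253·e_2 = (0.0274, 0.4389, -0.3292).
‖u_3‖ = 0.5493, so e_3 = (0.0499, 0.7990, -0.5993).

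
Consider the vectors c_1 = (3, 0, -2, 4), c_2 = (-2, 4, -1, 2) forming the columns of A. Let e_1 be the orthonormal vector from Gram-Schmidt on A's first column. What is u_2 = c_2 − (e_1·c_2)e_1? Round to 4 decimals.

c_1 = (3, 0, -2, 4); ‖c_1‖ = 5.3852, so e_1 = (0.5571, 0.0000, -0.3714, 0.7428).
e_1·c_2 = 0.5571·(-2) + 0.0000·4 + (-0.3714)·(-1) + 0.7428·2 = 0.7428.
u_2 = c_2 − 0.7428·e_1 = (-2.4138, 4.0000, -0.7241, 1.4483).

u_2 = (-2.4138, 4.0000, -0.7241, 1.4483)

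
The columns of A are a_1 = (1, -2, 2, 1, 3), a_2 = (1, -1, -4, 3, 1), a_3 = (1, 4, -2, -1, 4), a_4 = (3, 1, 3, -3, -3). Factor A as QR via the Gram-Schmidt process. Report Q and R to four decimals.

a_1 = (1, -2, 2, 1, 3); ‖a_1‖ = 4.3589, so q_1 = (0.2294, -0.4588, 0.4588, 0.2294, 0.6882).
q_1·a_2 = 0.2294·1 + (-0.4588)·(-1) + 0.4588·(-4) + 0.2294·3 + 0.6882·1 = 0.2294.
u_2 = a_2 − 0.2294·q_1 = (0.9474, -0.8947, -4.1053, 2.9474, 0.8421).
‖u_2‖ = 5.2865, so q_2 = (0.1792, -0.1692, -0.7766, 0.5575, 0.1593).
q_1·a_3 = 0.2294·1 + (-0.4588)·4 + 0.4588·(-2) + 0.2294·(-1) + 0.6882·4 = 0.0000; q_2·a_3 = 0.1792·1 + (-0.1692)·4 + (-0.7766)·(-2) + 0.5575·(-1) + 0.1593·4 = 1.1350.
u_3 = a_3 + 0.0000·q_1 − 1.1350·q_2 = (0.7966, 4.1921, -1.1186, -1.6328, 3.8192).
‖u_3‖ = 6.0590, so q_3 = (0.1315, 0.6919, -0.1846, -0.2695, 0.6303).
q_1·a_4 = 0.2294·3 + (-0.4588)·1 + 0.4588·3 + 0.2294·(-3) + 0.6882·(-3) = -1.1471; q_2·a_4 = 0.1792·3 + (-0.1692)·1 + (-0.7766)·3 + 0.5575·(-3) + 0.1593·(-3) = -4.1117; q_3·a_4 = 0.1315·3 + 0.6919·1 + (-0.1846)·3 + (-0.2695)·(-3) + 0.6303·(-3) = -0.5501.
u_4 = a_4 + 1.1471·q_1 + 4.1117·q_2 + 0.5501·q_3 = (4.0723, 0.1584, 0.2318, -0.5927, -1.2088).
‖u_4‖ = 4.2983, so q_4 = (0.9474, 0.0369, 0.0539, -0.1379, -0.2812).

Q = [[0.2294, 0.1792, 0.1315, 0.9474], [-0.4588, -0.1692, 0.6919, 0.0369], [0.4588, -0.7766, -0.1846, 0.0539], [0.2294, 0.5575, -0.2695, -0.1379], [0.6882, 0.1593, 0.6303, -0.2812]], R = [[4.3589, 0.2294, 0.0000, -1.1471], [0.0000, 5.2865, 1.1350, -4.1117], [0.0000, 0.0000, 6.0590, -0.5501], [0.0000, 0.0000, 0.0000, 4.2983]]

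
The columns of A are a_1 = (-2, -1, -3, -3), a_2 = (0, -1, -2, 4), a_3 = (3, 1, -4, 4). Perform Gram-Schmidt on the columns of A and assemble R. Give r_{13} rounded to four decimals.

r_{13} = -1.4596

a_1 = (-2, -1, -3, -3); ‖a_1‖ = 4.7958, so q_1 = (-0.4170, -0.2085, -0.6255, -0.6255).
r_{13} = q_1·a_3 = -1.4596.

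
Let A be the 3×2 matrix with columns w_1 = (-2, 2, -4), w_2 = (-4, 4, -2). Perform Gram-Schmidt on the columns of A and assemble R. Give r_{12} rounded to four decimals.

q_1 = w_1/‖w_1‖ = (-2, 2, -4)/4.8990 = (-0.4082, 0.4082, -0.8165).
r_{12} = q_1·w_2 = 4.8990.

r_{12} = 4.8990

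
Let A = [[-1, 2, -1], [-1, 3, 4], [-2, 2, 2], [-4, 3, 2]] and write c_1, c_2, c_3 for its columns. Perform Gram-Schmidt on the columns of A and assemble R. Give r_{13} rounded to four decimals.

c_1 = (-1, -1, -2, -4); ‖c_1‖ = 4.6904, so q_1 = (-0.2132, -0.2132, -0.4264, -0.8528).
r_{13} = q_1·c_3 = -3.1980.

r_{13} = -3.1980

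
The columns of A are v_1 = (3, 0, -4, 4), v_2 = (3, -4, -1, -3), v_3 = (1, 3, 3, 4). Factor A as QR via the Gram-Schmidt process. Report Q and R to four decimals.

v_1 = (3, 0, -4, 4); ‖v_1‖ = 6.4031, so e_1 = (0.4685, 0.0000, -0.6247, 0.6247).
e_1·v_2 = 0.4685·3 + 0.0000·(-4) + (-0.6247)·(-1) + 0.6247·(-3) = 0.1562.
u_2 = v_2 − 0.1562·e_1 = (2.9268, -4.0000, -0.9024, -3.0976).
‖u_2‖ = 5.9140, so e_2 = (0.4949, -0.6764, -0.1526, -0.5238).
e_1·v_3 = 0.4685·1 + 0.0000·3 + (-0.6247)·3 + 0.6247·4 = 1.0932; e_2·v_3 = 0.4949·1 + (-0.6764)·3 + (-0.1526)·3 + (-0.5238)·4 = -4.0870.
u_3 = v_3 − 1.0932·e_1 + 4.0870·e_2 = (2.5105, 0.2357, 3.0593, 1.1764).
‖u_3‖ = 4.1353, so e_3 = (0.6071, 0.0570, 0.7398, 0.2845).

Q = [[0.4685, 0.4949, 0.6071], [0.0000, -0.6764, 0.0570], [-0.6247, -0.1526, 0.7398], [0.6247, -0.5238, 0.2845]], R = [[6.4031, 0.1562, 1.0932], [0.0000, 5.9140, -4.0870], [0.0000, 0.0000, 4.1353]]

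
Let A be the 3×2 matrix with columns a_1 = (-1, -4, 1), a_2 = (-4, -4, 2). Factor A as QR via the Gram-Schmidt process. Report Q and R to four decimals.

q_1 = a_1/‖a_1‖ = (-1, -4, 1)/4.2426 = (-0.2357, -0.9428, 0.2357).
r_{12} = q_1·a_2 = 5.1854.
u_2 = a_2 − 5.1854·q_1 = (-2.7778, 0.8889, 0.7778).
‖u_2‖ = 3.0185, so q_2 = (-0.9203, 0.2945, 0.2577).

Q = [[-0.2357, -0.9203], [-0.9428, 0.2945], [0.2357, 0.2577]], R = [[4.2426, 5.1854], [0.0000, 3.0185]]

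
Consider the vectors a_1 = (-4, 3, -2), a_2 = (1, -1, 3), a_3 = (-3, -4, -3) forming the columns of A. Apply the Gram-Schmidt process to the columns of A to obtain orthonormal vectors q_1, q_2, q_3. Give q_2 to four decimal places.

a_1 = (-4, 3, -2); ‖a_1‖ = 5.3852, so q_1 = (-0.7428, 0.5571, -0.3714).
q_1·a_2 = (-0.7428)·1 + 0.5571·(-1) + (-0.3714)·3 = -2.4140.
u_2 = a_2 + 2.4140·q_1 = (-0.7931, 0.3448, 2.1034).
‖u_2‖ = 2.2743, so q_2 = (-0.3487, 0.1516, 0.9249).

q_2 = (-0.3487, 0.1516, 0.9249)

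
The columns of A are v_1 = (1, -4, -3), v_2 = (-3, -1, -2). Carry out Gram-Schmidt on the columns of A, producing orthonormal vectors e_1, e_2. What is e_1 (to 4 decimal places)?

e_1 = v_1/‖v_1‖ = (1, -4, -3)/5.0990 = (0.1961, -0.7845, -0.5883).

e_1 = (0.1961, -0.7845, -0.5883)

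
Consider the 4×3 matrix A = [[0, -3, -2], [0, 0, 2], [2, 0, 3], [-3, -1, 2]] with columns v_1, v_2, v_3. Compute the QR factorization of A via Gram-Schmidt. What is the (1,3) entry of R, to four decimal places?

q_1 = v_1/‖v_1‖ = (0, 0, 2, -3)/3.6056 = (0.0000, 0.0000, 0.5547, -0.8321).
r_{13} = q_1·v_3 = 0.0000.

r_{13} = 0.0000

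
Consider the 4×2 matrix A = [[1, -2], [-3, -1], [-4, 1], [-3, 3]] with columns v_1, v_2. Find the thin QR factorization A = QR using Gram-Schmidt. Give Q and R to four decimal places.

v_1 = (1, -3, -4, -3); ‖v_1‖ = 5.9161, so q_1 = (0.1690, -0.5071, -0.6761, -0.5071).
q_1·v_2 = 0.1690·(-2) + (-0.5071)·(-1) + (-0.6761)·1 + (-0.5071)·3 = -2.0284.
u_2 = v_2 + 2.0284·q_1 = (-1.6571, -2.0286, -0.3714, 1.9714).
‖u_2‖ = 3.2994, so q_2 = (-0.5023, -0.6148, -0.1126, 0.5975).

Q = [[0.1690, -0.5023], [-0.5071, -0.6148], [-0.6761, -0.1126], [-0.5071, 0.5975]], R = [[5.9161, -2.0284], [0.0000, 3.2994]]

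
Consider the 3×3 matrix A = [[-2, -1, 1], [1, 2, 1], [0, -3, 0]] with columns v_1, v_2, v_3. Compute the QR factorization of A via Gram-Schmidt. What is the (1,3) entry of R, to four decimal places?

r_{13} = -0.4472

v_1 = (-2, 1, 0); ‖v_1‖ = 2.2361, so q_1 = (-0.8944, 0.4472, 0.0000).
r_{13} = q_1·v_3 = -0.4472.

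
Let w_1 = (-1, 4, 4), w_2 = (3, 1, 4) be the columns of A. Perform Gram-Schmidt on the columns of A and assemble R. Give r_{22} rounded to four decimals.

r_{22} = 4.1524

w_1 = (-1, 4, 4); ‖w_1‖ = 5.7446, so q_1 = (-0.1741, 0.6963, 0.6963).
q_1·w_2 = (-0.1741)·3 + 0.6963·1 + 0.6963·4 = 2.9593.
u_2 = w_2 − 2.9593·q_1 = (3.5152, -1.0606, 1.9394).
r_{22} = ‖u_2‖ = 4.1524.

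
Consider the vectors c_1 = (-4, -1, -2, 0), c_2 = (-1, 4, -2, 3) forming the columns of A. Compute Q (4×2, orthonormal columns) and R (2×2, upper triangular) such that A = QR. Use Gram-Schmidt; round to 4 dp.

Q = [[-0.8729, -0.0440], [-0.2182, 0.7750], [-0.4364, -0.2994], [0.0000, 0.5548]], R = [[4.5826, 0.8729], [0.0000, 5.4072]]

c_1 = (-4, -1, -2, 0); ‖c_1‖ = 4.5826, so e_1 = (-0.8729, -0.2182, -0.4364, 0.0000).
e_1·c_2 = (-0.8729)·(-1) + (-0.2182)·4 + (-0.4364)·(-2) + 0.0000·3 = 0.8729.
u_2 = c_2 − 0.8729·e_1 = (-0.2381, 4.1905, -1.6190, 3.0000).
‖u_2‖ = 5.4072, so e_2 = (-0.0440, 0.7750, -0.2994, 0.5548).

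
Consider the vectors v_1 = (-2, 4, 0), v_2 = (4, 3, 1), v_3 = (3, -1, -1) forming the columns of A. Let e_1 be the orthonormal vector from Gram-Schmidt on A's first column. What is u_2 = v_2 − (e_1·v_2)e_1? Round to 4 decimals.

u_2 = (4.4000, 2.2000, 1.0000)

v_1 = (-2, 4, 0); ‖v_1‖ = 4.4721, so e_1 = (-0.4472, 0.8944, 0.0000).
e_1·v_2 = (-0.4472)·4 + 0.8944·3 + 0.0000·1 = 0.8944.
u_2 = v_2 − 0.8944·e_1 = (4.4000, 2.2000, 1.0000).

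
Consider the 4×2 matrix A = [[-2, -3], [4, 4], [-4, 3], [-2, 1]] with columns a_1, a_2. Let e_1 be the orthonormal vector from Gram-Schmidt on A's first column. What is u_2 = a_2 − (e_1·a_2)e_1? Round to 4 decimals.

u_2 = (-2.6000, 3.2000, 3.8000, 1.4000)

a_1 = (-2, 4, -4, -2); ‖a_1‖ = 6.3246, so e_1 = (-0.3162, 0.6325, -0.6325, -0.3162).
e_1·a_2 = (-0.3162)·(-3) + 0.6325·4 + (-0.6325)·3 + (-0.3162)·1 = 1.2649.
u_2 = a_2 − 1.2649·e_1 = (-2.6000, 3.2000, 3.8000, 1.4000).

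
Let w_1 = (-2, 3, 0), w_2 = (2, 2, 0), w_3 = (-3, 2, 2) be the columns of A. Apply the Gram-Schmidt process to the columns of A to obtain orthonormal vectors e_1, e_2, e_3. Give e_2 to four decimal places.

e_2 = (0.8321, 0.5547, 0.0000)

w_1 = (-2, 3, 0); ‖w_1‖ = 3.6056, so e_1 = (-0.5547, 0.8321, 0.0000).
e_1·w_2 = (-0.5547)·2 + 0.8321·2 + 0.0000·0 = 0.5547.
u_2 = w_2 − 0.5547·e_1 = (2.3077, 1.5385, 0.0000).
‖u_2‖ = 2.7735, so e_2 = (0.8321, 0.5547, 0.0000).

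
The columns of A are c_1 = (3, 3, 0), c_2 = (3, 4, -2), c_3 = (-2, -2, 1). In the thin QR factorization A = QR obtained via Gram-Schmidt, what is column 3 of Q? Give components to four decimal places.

e_3 = (-0.6667, 0.6667, 0.3333)

c_1 = (3, 3, 0); ‖c_1‖ = 4.2426, so e_1 = (0.7071, 0.7071, 0.0000).
e_1·c_2 = 0.7071·3 + 0.7071·4 + 0.0000·(-2) = 4.9497.
u_2 = c_2 − 4.9497·e_1 = (-0.5000, 0.5000, -2.0000).
‖u_2‖ = 2.1213, so e_2 = (-0.2357, 0.2357, -0.9428).
e_1·c_3 = 0.7071·(-2) + 0.7071·(-2) + 0.0000·1 = -2.8284; e_2·c_3 = (-0.2357)·(-2) + 0.2357·(-2) + (-0.9428)·1 = -0.9428.
u_3 = c_3 + 2.8284·e_1 + 0.9428·e_2 = (-0.2222, 0.2222, 0.1111).
‖u_3‖ = 0.3333, so e_3 = (-0.6667, 0.6667, 0.3333).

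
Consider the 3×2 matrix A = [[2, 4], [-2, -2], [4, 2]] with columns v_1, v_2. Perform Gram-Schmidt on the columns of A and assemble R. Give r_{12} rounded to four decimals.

r_{12} = 4.0825

v_1 = (2, -2, 4); ‖v_1‖ = 4.8990, so e_1 = (0.4082, -0.4082, 0.8165).
r_{12} = e_1·v_2 = 4.0825.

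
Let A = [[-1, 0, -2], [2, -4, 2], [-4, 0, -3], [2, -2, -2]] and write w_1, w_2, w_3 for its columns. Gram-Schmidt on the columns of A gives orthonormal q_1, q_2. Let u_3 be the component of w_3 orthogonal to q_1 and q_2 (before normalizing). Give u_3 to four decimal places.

q_1 = w_1/‖w_1‖ = (-1, 2, -4, 2)/5.0000 = (-0.2000, 0.4000, -0.8000, 0.4000).
r_{12} = q_1·w_2 = -2.4000.
u_2 = w_2 + 2.4000·q_1 = (-0.4800, -3.0400, -1.9200, -1.0400).
‖u_2‖ = 3.7736, so q_2 = (-0.1272, -0.8056, -0.5088, -0.2756).
r_{13} = q_1·w_3 = 2.8000; r_{23} = q_2·w_3 = 0.7208.
u_3 = w_3 − 2.8000·q_1 − 0.7208·q_2 = (-1.3483, 1.4607, -0.3933, -2.9213).

u_3 = (-1.3483, 1.4607, -0.3933, -2.9213)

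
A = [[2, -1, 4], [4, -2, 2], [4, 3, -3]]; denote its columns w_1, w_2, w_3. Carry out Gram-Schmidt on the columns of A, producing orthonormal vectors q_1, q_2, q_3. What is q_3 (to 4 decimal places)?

q_1 = w_1/‖w_1‖ = (2, 4, 4)/6.0000 = (0.3333, 0.6667, 0.6667).
r_{12} = q_1·w_2 = 0.3333.
u_2 = w_2 − 0.3333·q_1 = (-1.1111, -2.2222, 2.7778).
‖u_2‖ = 3.7268, so q_2 = (-0.2981, -0.5963, 0.7454).
r_{13} = q_1·w_3 = 0.6667; r_{23} = q_2·w_3 = -4.6212.
u_3 = w_3 − 0.6667·q_1 + 4.6212·q_2 = (2.4000, -1.2000, 0.0000).
‖u_3‖ = 2.6833, so q_3 = (0.8944, -0.4472, 0.0000).

q_3 = (0.8944, -0.4472, 0.0000)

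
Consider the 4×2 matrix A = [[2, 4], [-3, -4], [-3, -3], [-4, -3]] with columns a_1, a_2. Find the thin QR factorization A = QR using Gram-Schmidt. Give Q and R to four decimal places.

a_1 = (2, -3, -3, -4); ‖a_1‖ = 6.1644, so e_1 = (0.3244, -0.4867, -0.4867, -0.6489).
e_1·a_2 = 0.3244·4 + (-0.4867)·(-4) + (-0.4867)·(-3) + (-0.6489)·(-3) = 6.6511.
u_2 = a_2 − 6.6511·e_1 = (1.8421, -0.7632, 0.2368, 1.3158).
‖u_2‖ = 2.4007, so e_2 = (0.7673, -0.3179, 0.0987, 0.5481).

Q = [[0.3244, 0.7673], [-0.4867, -0.3179], [-0.4867, 0.0987], [-0.6489, 0.5481]], R = [[6.1644, 6.6511], [0.0000, 2.4007]]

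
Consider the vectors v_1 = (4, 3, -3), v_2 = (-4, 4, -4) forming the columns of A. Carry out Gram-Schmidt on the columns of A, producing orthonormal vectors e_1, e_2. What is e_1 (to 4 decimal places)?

v_1 = (4, 3, -3); ‖v_1‖ = 5.8310, so e_1 = (0.6860, 0.5145, -0.5145).

e_1 = (0.6860, 0.5145, -0.5145)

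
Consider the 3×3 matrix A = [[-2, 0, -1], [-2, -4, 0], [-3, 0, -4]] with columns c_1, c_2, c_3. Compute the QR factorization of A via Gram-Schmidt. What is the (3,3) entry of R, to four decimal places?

r_{33} = 1.3868

c_1 = (-2, -2, -3); ‖c_1‖ = 4.1231, so q_1 = (-0.4851, -0.4851, -0.7276).
q_1·c_2 = (-0.4851)·0 + (-0.4851)·(-4) + (-0.7276)·0 = 1.9403.
u_2 = c_2 − 1.9403·q_1 = (0.9412, -3.0588, 1.4118).
‖u_2‖ = 3.4979, so q_2 = (0.2691, -0.8745, 0.4036).
q_1·c_3 = (-0.4851)·(-1) + (-0.4851)·0 + (-0.7276)·(-4) = 3.3955; q_2·c_3 = 0.2691·(-1) + (-0.8745)·0 + 0.4036·(-4) = -1.8835.
u_3 = c_3 − 3.3955·q_1 + 1.8835·q_2 = (1.1538, 0.0000, -0.7692).
r_{33} = ‖u_3‖ = 1.3868.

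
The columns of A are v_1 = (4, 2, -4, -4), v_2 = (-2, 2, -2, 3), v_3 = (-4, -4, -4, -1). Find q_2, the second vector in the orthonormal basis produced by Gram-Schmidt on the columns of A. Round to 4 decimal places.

v_1 = (4, 2, -4, -4); ‖v_1‖ = 7.2111, so q_1 = (0.5547, 0.2774, -0.5547, -0.5547).
q_1·v_2 = 0.5547·(-2) + 0.2774·2 + (-0.5547)·(-2) + (-0.5547)·3 = -1.1094.
u_2 = v_2 + 1.1094·q_1 = (-1.3846, 2.3077, -2.6154, 2.3846).
‖u_2‖ = 4.4463, so q_2 = (-0.3114, 0.5190, -0.5882, 0.5363).

q_2 = (-0.3114, 0.5190, -0.5882, 0.5363)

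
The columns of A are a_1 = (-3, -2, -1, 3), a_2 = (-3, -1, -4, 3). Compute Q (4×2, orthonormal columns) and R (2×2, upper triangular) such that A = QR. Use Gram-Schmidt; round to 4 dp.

Q = [[-0.6255, 0.0413], [-0.4170, 0.3445], [-0.2085, -0.9370], [0.6255, -0.0413]], R = [[4.7958, 5.0043], [0.0000, 3.1554]]

a_1 = (-3, -2, -1, 3); ‖a_1‖ = 4.7958, so q_1 = (-0.6255, -0.4170, -0.2085, 0.6255).
q_1·a_2 = (-0.6255)·(-3) + (-0.4170)·(-1) + (-0.2085)·(-4) + 0.6255·3 = 5.0043.
u_2 = a_2 − 5.0043·q_1 = (0.1304, 1.0870, -2.9565, -0.1304).
‖u_2‖ = 3.1554, so q_2 = (0.0413, 0.3445, -0.9370, -0.0413).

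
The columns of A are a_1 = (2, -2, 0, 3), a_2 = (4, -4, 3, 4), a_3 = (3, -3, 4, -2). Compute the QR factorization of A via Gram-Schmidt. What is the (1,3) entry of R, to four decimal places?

a_1 = (2, -2, 0, 3); ‖a_1‖ = 4.1231, so e_1 = (0.4851, -0.4851, 0.0000, 0.7276).
r_{13} = e_1·a_3 = 1.4552.

r_{13} = 1.4552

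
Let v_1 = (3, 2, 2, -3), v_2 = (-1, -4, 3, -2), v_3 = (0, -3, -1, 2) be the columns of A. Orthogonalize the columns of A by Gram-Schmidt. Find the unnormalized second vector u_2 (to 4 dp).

v_1 = (3, 2, 2, -3); ‖v_1‖ = 5.0990, so q_1 = (0.5883, 0.3922, 0.3922, -0.5883).
q_1·v_2 = 0.5883·(-1) + 0.3922·(-4) + 0.3922·3 + (-0.5883)·(-2) = 0.1961.
u_2 = v_2 − 0.1961·q_1 = (-1.1154, -4.0769, 2.9231, -1.8846).

u_2 = (-1.1154, -4.0769, 2.9231, -1.8846)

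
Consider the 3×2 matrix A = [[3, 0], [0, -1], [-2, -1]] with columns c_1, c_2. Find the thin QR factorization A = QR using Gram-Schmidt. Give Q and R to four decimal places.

e_1 = c_1/‖c_1‖ = (3, 0, -2)/3.6056 = (0.8321, 0.0000, -0.5547).
r_{12} = e_1·c_2 = 0.5547.
u_2 = c_2 − 0.5547·e_1 = (-0.4615, -1.0000, -0.6923).
‖u_2‖ = 1.3009, so e_2 = (-0.3548, -0.7687, -0.5322).

Q = [[0.8321, -0.3548], [0.0000, -0.7687], [-0.5547, -0.5322]], R = [[3.6056, 0.5547], [0.0000, 1.3009]]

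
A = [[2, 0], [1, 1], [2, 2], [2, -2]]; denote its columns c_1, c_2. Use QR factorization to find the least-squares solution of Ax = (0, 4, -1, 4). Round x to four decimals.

x = (0.8276, -0.7586)

q_1 = c_1/‖c_1‖ = (2, 1, 2, 2)/3.6056 = (0.5547, 0.2774, 0.5547, 0.5547).
r_{12} = q_1·c_2 = 0.2774.
u_2 = c_2 − 0.2774·q_1 = (-0.1538, 0.9231, 1.8462, -2.1538).
‖u_2‖ = 2.9872, so q_2 = (-0.0515, 0.3090, 0.6180, -0.7210).
Qᵀb = (2.7735, -2.2661).
Back-substitute: x_2 = -2.2661/2.9872 = -0.7586.
x_1 = (2.7735 − 0.2774·(-0.7586))/3.6056 = 0.8276.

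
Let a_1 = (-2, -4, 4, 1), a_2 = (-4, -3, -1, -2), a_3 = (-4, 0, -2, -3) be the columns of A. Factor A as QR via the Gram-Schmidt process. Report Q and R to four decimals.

q_1 = a_1/‖a_1‖ = (-2, -4, 4, 1)/6.0828 = (-0.3288, -0.6576, 0.6576, 0.1644).
r_{12} = q_1·a_2 = 2.3016.
u_2 = a_2 − 2.3016·q_1 = (-3.2432, -1.4865, -2.5135, -2.3784).
‖u_2‖ = 4.9702, so q_2 = (-0.6525, -0.2991, -0.5057, -0.4785).
r_{13} = q_1·a_3 = -0.4932; r_{23} = q_2·a_3 = 5.0572.
u_3 = a_3 + 0.4932·q_1 − 5.0572·q_2 = (-0.8621, 1.1882, 0.8818, -0.4989).
‖u_3‖ = 1.7837, so q_3 = (-0.4833, 0.6661, 0.4944, -0.2797).

Q = [[-0.3288, -0.6525, -0.4833], [-0.6576, -0.2991, 0.6661], [0.6576, -0.5057, 0.4944], [0.1644, -0.4785, -0.2797]], R = [[6.0828, 2.3016, -0.4932], [0.0000, 4.9702, 5.0572], [0.0000, 0.0000, 1.7837]]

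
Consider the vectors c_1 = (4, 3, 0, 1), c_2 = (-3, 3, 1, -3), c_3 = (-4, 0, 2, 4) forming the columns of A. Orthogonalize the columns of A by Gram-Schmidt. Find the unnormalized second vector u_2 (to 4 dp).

u_2 = (-2.0769, 3.6923, 1.0000, -2.7692)

c_1 = (4, 3, 0, 1); ‖c_1‖ = 5.0990, so q_1 = (0.7845, 0.5883, 0.0000, 0.1961).
q_1·c_2 = 0.7845·(-3) + 0.5883·3 + 0.0000·1 + 0.1961·(-3) = -1.1767.
u_2 = c_2 + 1.1767·q_1 = (-2.0769, 3.6923, 1.0000, -2.7692).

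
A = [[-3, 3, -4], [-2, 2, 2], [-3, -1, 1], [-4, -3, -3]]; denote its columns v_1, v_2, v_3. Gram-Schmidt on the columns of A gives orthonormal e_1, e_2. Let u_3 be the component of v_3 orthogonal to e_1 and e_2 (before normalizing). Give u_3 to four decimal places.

v_1 = (-3, -2, -3, -4); ‖v_1‖ = 6.1644, so e_1 = (-0.4867, -0.3244, -0.4867, -0.6489).
e_1·v_2 = (-0.4867)·3 + (-0.3244)·2 + (-0.4867)·(-1) + (-0.6489)·(-3) = 0.3244.
u_2 = v_2 − 0.3244·e_1 = (3.1579, 2.1053, -0.8421, -2.7895).
‖u_2‖ = 4.7848, so e_2 = (0.6600, 0.4400, -0.1760, -0.5830).
e_1·v_3 = (-0.4867)·(-4) + (-0.3244)·2 + (-0.4867)·1 + (-0.6489)·(-3) = 2.7578; e_2·v_3 = 0.6600·(-4) + 0.4400·2 + (-0.1760)·1 + (-0.5830)·(-3) = -0.1870.
u_3 = v_3 − 2.7578·e_1 + 0.1870·e_2 = (-2.5345, 2.9770, 2.3092, -1.3195).

u_3 = (-2.5345, 2.9770, 2.3092, -1.3195)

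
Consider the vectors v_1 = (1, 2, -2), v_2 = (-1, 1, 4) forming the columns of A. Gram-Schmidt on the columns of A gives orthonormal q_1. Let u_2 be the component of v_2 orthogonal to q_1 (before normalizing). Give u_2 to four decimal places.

u_2 = (-0.2222, 2.5556, 2.4444)

q_1 = v_1/‖v_1‖ = (1, 2, -2)/3.0000 = (0.3333, 0.6667, -0.6667).
r_{12} = q_1·v_2 = -2.3333.
u_2 = v_2 + 2.3333·q_1 = (-0.2222, 2.5556, 2.4444).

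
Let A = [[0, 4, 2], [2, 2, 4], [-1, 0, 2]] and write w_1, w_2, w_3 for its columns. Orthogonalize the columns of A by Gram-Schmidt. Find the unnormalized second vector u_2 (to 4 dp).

e_1 = w_1/‖w_1‖ = (0, 2, -1)/2.2361 = (0.0000, 0.8944, -0.4472).
r_{12} = e_1·w_2 = 1.7889.
u_2 = w_2 − 1.7889·e_1 = (4.0000, 0.4000, 0.8000).

u_2 = (4.0000, 0.4000, 0.8000)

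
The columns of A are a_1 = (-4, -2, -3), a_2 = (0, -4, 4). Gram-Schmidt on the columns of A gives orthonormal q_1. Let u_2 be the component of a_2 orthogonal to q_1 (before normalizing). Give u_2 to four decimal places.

q_1 = a_1/‖a_1‖ = (-4, -2, -3)/5.3852 = (-0.7428, -0.3714, -0.5571).
r_{12} = q_1·a_2 = -0.7428.
u_2 = a_2 + 0.7428·q_1 = (-0.5517, -4.2759, 3.5862).

u_2 = (-0.5517, -4.2759, 3.5862)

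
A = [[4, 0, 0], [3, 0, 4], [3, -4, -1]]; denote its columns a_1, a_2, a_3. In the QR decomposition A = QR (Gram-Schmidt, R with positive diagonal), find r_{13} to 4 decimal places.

r_{13} = 1.5435

a_1 = (4, 3, 3); ‖a_1‖ = 5.8310, so q_1 = (0.6860, 0.5145, 0.5145).
r_{13} = q_1·a_3 = 1.5435.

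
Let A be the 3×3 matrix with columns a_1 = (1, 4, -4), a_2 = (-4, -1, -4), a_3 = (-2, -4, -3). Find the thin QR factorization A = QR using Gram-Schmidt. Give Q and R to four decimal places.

Q = [[0.1741, -0.7612, 0.6247], [0.6963, -0.3534, -0.6247], [-0.6963, -0.5437, -0.4685]], R = [[5.7446, 1.3926, -1.0445], [0.0000, 5.5732, 4.5673], [0.0000, 0.0000, 2.6550]]

a_1 = (1, 4, -4); ‖a_1‖ = 5.7446, so e_1 = (0.1741, 0.6963, -0.6963).
e_1·a_2 = 0.1741·(-4) + 0.6963·(-1) + (-0.6963)·(-4) = 1.3926.
u_2 = a_2 − 1.3926·e_1 = (-4.2424, -1.9697, -3.0303).
‖u_2‖ = 5.5732, so e_2 = (-0.7612, -0.3534, -0.5437).
e_1·a_3 = 0.1741·(-2) + 0.6963·(-4) + (-0.6963)·(-3) = -1.0445; e_2·a_3 = (-0.7612)·(-2) + (-0.3534)·(-4) + (-0.5437)·(-3) = 4.5673.
u_3 = a_3 + 1.0445·e_1 − 4.5673·e_2 = (1.6585, -1.6585, -1.2439).
‖u_3‖ = 2.6550, so e_3 = (0.6247, -0.6247, -0.4685).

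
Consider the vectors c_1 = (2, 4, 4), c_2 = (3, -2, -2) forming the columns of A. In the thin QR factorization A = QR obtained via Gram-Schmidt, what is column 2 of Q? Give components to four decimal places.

q_1 = c_1/‖c_1‖ = (2, 4, 4)/6.0000 = (0.3333, 0.6667, 0.6667).
r_{12} = q_1·c_2 = -1.6667.
u_2 = c_2 + 1.6667·q_1 = (3.5556, -0.8889, -0.8889).
‖u_2‖ = 3.7712, so q_2 = (0.9428, -0.2357, -0.2357).

q_2 = (0.9428, -0.2357, -0.2357)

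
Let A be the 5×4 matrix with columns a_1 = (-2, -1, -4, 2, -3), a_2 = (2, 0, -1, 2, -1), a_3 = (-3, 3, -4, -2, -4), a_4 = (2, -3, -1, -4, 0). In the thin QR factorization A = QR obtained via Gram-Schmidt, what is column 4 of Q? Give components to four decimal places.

e_1 = a_1/‖a_1‖ = (-2, -1, -4, 2, -3)/5.8310 = (-0.3430, -0.1715, -0.6860, 0.3430, -0.5145).
r_{12} = e_1·a_2 = 1.2005.
u_2 = a_2 − 1.2005·e_1 = (2.4118, 0.2059, -0.1765, 1.5882, -0.3824).
‖u_2‖ = 2.9255, so e_2 = (0.8244, 0.0704, -0.0603, 0.5429, -0.1307).
r_{13} = e_1·a_3 = 4.6305; r_{23} = e_2·a_3 = -2.5837.
u_3 = a_3 − 4.6305·e_1 + 2.5837·e_2 = (0.7182, 3.9759, -0.9794, -2.1856, -1.9553).
‖u_3‖ = 5.0875, so e_3 = (0.1412, 0.7815, -0.1925, -0.4296, -0.3843).
r_{14} = e_1·a_4 = -0.8575; r_{24} = e_2·a_4 = -0.6736; r_{34} = e_3·a_4 = -0.1513.
u_4 = a_4 + 0.8575·e_1 + 0.6736·e_2 + 0.1513·e_3 = (2.2825, -2.9814, -1.6580, -3.4052, -0.5874).
‖u_4‖ = 5.3655, so e_4 = (0.4254, -0.5557, -0.3090, -0.6347, -0.1095).

e_4 = (0.4254, -0.5557, -0.3090, -0.6347, -0.1095)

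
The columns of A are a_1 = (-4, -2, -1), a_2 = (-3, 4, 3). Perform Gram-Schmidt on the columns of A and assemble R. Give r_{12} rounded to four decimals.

a_1 = (-4, -2, -1); ‖a_1‖ = 4.5826, so e_1 = (-0.8729, -0.4364, -0.2182).
r_{12} = e_1·a_2 = 0.2182.

r_{12} = 0.2182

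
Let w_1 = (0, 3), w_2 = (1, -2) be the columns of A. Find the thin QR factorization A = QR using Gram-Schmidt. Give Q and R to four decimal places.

Q = [[0.0000, 1.0000], [1.0000, 0.0000]], R = [[3.0000, -2.0000], [0.0000, 1.0000]]

e_1 = w_1/‖w_1‖ = (0, 3)/3.0000 = (0.0000, 1.0000).
r_{12} = e_1·w_2 = -2.0000.
u_2 = w_2 + 2.0000·e_1 = (1.0000, 0.0000).
‖u_2‖ = 1.0000, so e_2 = (1.0000, 0.0000).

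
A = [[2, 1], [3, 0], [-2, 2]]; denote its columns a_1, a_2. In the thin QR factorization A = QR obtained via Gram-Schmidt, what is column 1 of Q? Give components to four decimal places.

e_1 = (0.4851, 0.7276, -0.4851)

a_1 = (2, 3, -2); ‖a_1‖ = 4.1231, so e_1 = (0.4851, 0.7276, -0.4851).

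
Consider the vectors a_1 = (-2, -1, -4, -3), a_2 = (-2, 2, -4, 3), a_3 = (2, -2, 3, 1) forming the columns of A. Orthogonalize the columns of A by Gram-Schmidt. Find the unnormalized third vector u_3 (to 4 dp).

u_3 = (0.3168, -1.6634, -0.3663, 0.8317)

q_1 = a_1/‖a_1‖ = (-2, -1, -4, -3)/5.4772 = (-0.3651, -0.1826, -0.7303, -0.5477).
r_{12} = q_1·a_2 = 1.6432.
u_2 = a_2 − 1.6432·q_1 = (-1.4000, 2.3000, -2.8000, 3.9000).
‖u_2‖ = 5.5045, so q_2 = (-0.2543, 0.4178, -0.5087, 0.7085).
r_{13} = q_1·a_3 = -3.1038; r_{23} = q_2·a_3 = -2.1619.
u_3 = a_3 + 3.1038·q_1 + 2.1619·q_2 = (0.3168, -1.6634, -0.3663, 0.8317).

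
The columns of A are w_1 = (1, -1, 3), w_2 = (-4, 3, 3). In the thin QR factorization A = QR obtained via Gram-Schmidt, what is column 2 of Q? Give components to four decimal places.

e_1 = w_1/‖w_1‖ = (1, -1, 3)/3.3166 = (0.3015, -0.3015, 0.9045).
r_{12} = e_1·w_2 = 0.6030.
u_2 = w_2 − 0.6030·e_1 = (-4.1818, 3.1818, 2.4545).
‖u_2‖ = 5.7997, so e_2 = (-0.7210, 0.5486, 0.4232).

e_2 = (-0.7210, 0.5486, 0.4232)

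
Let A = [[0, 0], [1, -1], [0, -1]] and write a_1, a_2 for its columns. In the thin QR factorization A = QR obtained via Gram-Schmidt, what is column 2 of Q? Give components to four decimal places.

e_1 = a_1/‖a_1‖ = (0, 1, 0)/1.0000 = (0.0000, 1.0000, 0.0000).
r_{12} = e_1·a_2 = -1.0000.
u_2 = a_2 + 1.0000·e_1 = (0.0000, 0.0000, -1.0000).
‖u_2‖ = 1.0000, so e_2 = (0.0000, 0.0000, -1.0000).

e_2 = (0.0000, 0.0000, -1.0000)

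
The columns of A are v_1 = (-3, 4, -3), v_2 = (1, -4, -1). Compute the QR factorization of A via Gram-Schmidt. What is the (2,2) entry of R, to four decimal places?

r_{22} = 3.2358

e_1 = v_1/‖v_1‖ = (-3, 4, -3)/5.8310 = (-0.5145, 0.6860, -0.5145).
r_{12} = e_1·v_2 = -2.7440.
u_2 = v_2 + 2.7440·e_1 = (-0.4118, -2.1176, -2.4118).
r_{22} = ‖u_2‖ = 3.2358.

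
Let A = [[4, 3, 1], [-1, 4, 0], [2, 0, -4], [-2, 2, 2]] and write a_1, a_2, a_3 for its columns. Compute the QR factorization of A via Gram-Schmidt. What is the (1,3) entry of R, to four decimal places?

r_{13} = -1.6000

a_1 = (4, -1, 2, -2); ‖a_1‖ = 5.0000, so q_1 = (0.8000, -0.2000, 0.4000, -0.4000).
r_{13} = q_1·a_3 = -1.6000.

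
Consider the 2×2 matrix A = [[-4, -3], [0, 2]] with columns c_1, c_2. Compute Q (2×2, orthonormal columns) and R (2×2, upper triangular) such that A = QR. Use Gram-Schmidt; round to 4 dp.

Q = [[-1.0000, 0.0000], [0.0000, 1.0000]], R = [[4.0000, 3.0000], [0.0000, 2.0000]]

q_1 = c_1/‖c_1‖ = (-4, 0)/4.0000 = (-1.0000, 0.0000).
r_{12} = q_1·c_2 = 3.0000.
u_2 = c_2 − 3.0000·q_1 = (0.0000, 2.0000).
‖u_2‖ = 2.0000, so q_2 = (0.0000, 1.0000).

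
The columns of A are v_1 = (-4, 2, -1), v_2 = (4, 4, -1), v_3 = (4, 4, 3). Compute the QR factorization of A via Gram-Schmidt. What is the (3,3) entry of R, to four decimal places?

e_1 = v_1/‖v_1‖ = (-4, 2, -1)/4.5826 = (-0.8729, 0.4364, -0.2182).
r_{12} = e_1·v_2 = -1.5275.
u_2 = v_2 + 1.5275·e_1 = (2.6667, 4.6667, -1.3333).
‖u_2‖ = 5.5377, so e_2 = (0.4815, 0.8427, -0.2408).
r_{13} = e_1·v_3 = -2.4004; r_{23} = e_2·v_3 = 4.5747.
u_3 = v_3 + 2.4004·e_1 − 4.5747·e_2 = (-0.2981, 1.1925, 3.5776).
r_{33} = ‖u_3‖ = 3.7829.

r_{33} = 3.7829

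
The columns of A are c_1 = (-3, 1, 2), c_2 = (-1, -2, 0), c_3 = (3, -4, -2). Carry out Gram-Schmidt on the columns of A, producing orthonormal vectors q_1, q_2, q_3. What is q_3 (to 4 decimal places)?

q_1 = c_1/‖c_1‖ = (-3, 1, 2)/3.7417 = (-0.8018, 0.2673, 0.5345).
r_{12} = q_1·c_2 = 0.2673.
u_2 = c_2 − 0.2673·q_1 = (-0.7857, -2.0714, -0.1429).
‖u_2‖ = 2.2200, so q_2 = (-0.3539, -0.9331, -0.0643).
r_{13} = q_1·c_3 = -4.5434; r_{23} = q_2·c_3 = 2.7992.
u_3 = c_3 + 4.5434·q_1 − 2.7992·q_2 = (0.3478, -0.1739, 0.6087).
‖u_3‖ = 0.7223, so q_3 = (0.4815, -0.2408, 0.8427).

q_3 = (0.4815, -0.2408, 0.8427)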